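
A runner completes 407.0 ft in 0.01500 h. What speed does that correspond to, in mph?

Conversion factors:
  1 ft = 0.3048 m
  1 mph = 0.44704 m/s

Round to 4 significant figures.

407.0 ft × 0.3048 → 124.054 m
0.01500 h × 3600 → 54 s
v = d / t = 124.054 m / 54 s = 2.2973 m/s
2.2973 m/s ÷ (0.44704 m/s/mph) = 5.13891 mph

5.139 mph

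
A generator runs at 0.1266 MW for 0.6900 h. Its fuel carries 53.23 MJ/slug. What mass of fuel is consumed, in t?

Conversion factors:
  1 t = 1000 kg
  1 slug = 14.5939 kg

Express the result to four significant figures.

0.1266 MW → 126600 W
0.6900 h → 2484 s
E = P × t = 126600 × 2484 = 3.14474×10⁸ J
53.23 MJ/slug → 3.64741×10⁶ J/kg
m = E / e_s = 3.14474×10⁸ / 3.64741×10⁶ = 86.2184 kg
In t: 86.2184 / 1000 = 0.0862184 t

0.08622 t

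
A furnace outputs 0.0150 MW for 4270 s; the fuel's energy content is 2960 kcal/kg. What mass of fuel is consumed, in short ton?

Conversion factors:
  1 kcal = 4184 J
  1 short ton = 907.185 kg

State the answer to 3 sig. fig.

0.00570 short ton

0.0150 MW → 15000 W
E = P × t = 15000 × 4270 = 6.405×10⁷ J
2960 kcal/kg → 1.23846×10⁷ J/kg
m = E / e_s = 6.405×10⁷ / 1.23846×10⁷ = 5.17175 kg
In short ton: 5.17175 / 907.185 = 0.00570088 short ton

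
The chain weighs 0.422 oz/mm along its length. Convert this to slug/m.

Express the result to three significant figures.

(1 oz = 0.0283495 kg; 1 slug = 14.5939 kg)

0.820 slug/m

0.422 oz/mm × 0.0283495 kg/oz ÷ 0.001 m/mm = 11.9635 kg/m
11.9635 kg/m ÷ 14.5939 kg/slug = 0.81976 slug/m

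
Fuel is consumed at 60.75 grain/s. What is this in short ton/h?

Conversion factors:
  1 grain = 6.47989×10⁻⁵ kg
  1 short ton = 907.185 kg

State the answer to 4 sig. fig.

0.01562 short ton/h

60.75 grain/s × 6.47989×10⁻⁵ kg/grain = 0.00393653 kg/s
0.00393653 kg/s ÷ 907.185 kg/short ton × 3600 s/h = 0.0156214 short ton/h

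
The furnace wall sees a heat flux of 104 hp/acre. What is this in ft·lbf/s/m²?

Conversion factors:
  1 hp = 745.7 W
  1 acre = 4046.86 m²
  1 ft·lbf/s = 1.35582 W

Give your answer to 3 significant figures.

14.1 ft·lbf/s/m²

104 hp/acre × 745.7 W/hp ÷ 4046.86 m²/acre = 19.1637 W/m²
19.1637 W/m² ÷ 1.35582 W/ft·lbf/s = 14.1344 ft·lbf/s/m²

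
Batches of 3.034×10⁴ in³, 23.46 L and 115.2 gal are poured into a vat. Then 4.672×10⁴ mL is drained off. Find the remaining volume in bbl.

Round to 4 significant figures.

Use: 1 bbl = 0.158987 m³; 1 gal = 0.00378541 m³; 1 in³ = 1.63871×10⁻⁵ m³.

5.724 bbl

3.034×10⁴ in³ × 1.63871×10⁻⁵ → 0.497185 m³
23.46 L × 0.001 → 0.02346 m³
115.2 gal × 0.00378541 → 0.436079 m³
4.672×10⁴ mL × 10⁻⁶ → 0.04672 m³
Net: 0.497185 + 0.02346 + 0.436079 − 0.04672 = 0.910004 m³
In bbl: 0.910004 / 0.158987 = 5.72376 bbl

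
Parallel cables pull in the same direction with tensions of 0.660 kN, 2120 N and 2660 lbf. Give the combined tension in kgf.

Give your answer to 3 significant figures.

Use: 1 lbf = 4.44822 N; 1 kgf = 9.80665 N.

0.660 kN × 1000 = 660 N
2120 N (already N)
2660 lbf × 4.44822 = 11832.3 N
Combined: 660 + 2120 + 11832.3 = 14612.3 N
In kgf: 14612.3 / 9.80665 = 1490.04 kgf

1490 kgf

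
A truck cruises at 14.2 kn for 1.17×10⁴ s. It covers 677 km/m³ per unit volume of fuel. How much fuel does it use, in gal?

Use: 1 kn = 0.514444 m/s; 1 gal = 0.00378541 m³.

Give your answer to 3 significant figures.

14.2 kn → 7.3051 m/s
d = v × t = 7.3051 × 11700 = 85469.7 m
677 km/m³ → 677000 m/m³
V = d / (distance per unit fuel) = 85469.7 / 677000 = 0.126248 m³
In gal: 0.126248 / 0.00378541 = 33.3512 gal

33.4 gal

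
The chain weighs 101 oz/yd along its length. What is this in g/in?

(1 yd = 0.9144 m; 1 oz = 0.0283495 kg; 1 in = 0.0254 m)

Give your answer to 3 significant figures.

101 oz/yd × 0.0283495 kg/oz ÷ 0.9144 m/yd = 3.13134 kg/m
3.13134 kg/m ÷ 0.001 kg/g × 0.0254 m/in = 79.536 g/in

79.5 g/in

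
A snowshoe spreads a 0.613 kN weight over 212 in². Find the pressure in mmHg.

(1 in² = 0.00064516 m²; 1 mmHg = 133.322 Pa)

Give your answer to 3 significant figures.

33.6 mmHg

0.613 kN × 1000 = 613 N
212 in² × 0.00064516 = 0.136774 m²
P = F / A = 613 N / 0.136774 m² = 4481.85 Pa
4481.85 Pa ÷ (133.322 Pa/mmHg) = 33.6167 mmHg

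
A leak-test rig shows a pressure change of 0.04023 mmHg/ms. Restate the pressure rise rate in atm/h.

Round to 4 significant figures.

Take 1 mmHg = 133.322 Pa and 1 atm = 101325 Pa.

190.6 atm/h

0.04023 mmHg/ms × 133.322 Pa/mmHg ÷ 0.001 s/ms = 5363.54 Pa/s
5363.54 Pa/s ÷ 101325 Pa/atm × 3600 s/h = 190.562 atm/h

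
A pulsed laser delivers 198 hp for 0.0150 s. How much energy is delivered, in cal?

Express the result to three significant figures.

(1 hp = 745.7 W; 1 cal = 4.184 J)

198 hp × 745.7 = 147649 W
E = P × t = 147649 W × 0.015 s = 2214.74 J
2214.74 J ÷ (4.184 J/cal) = 529.336 cal

529 cal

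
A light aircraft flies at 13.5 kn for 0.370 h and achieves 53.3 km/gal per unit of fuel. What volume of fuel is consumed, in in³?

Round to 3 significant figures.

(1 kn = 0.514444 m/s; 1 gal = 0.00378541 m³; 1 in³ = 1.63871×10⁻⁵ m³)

40.1 in³

13.5 kn → 6.94499 m/s
0.370 h → 1332 s
d = v × t = 6.94499 × 1332 = 9250.73 m
53.3 km/gal → 1.40804×10⁷ m/m³
V = d / (distance per unit fuel) = 9250.73 / 1.40804×10⁷ = 6.56993×10⁻⁴ m³
In in³: 6.56993×10⁻⁴ / 1.63871×10⁻⁵ = 40.0921 in³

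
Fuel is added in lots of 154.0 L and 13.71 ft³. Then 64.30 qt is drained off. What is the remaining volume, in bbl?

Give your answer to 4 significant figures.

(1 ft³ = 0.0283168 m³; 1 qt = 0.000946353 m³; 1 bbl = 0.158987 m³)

154.0 L × 0.001 = 0.154 m³
13.71 ft³ × 0.0283168 = 0.388223 m³
64.30 qt × 0.000946353 = 0.0608505 m³
Net: 0.154 + 0.388223 − 0.0608505 = 0.481372 m³
In bbl: 0.481372 / 0.158987 = 3.02774 bbl

3.028 bbl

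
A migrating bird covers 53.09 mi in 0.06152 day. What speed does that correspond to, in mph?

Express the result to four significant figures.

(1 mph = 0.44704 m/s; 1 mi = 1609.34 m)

53.09 mi × 1609.34 = 85439.9 m
0.06152 day × 86400 = 5315.33 s
v = d / t = 85439.9 m / 5315.33 s = 16.0742 m/s
16.0742 m/s ÷ (0.44704 m/s/mph) = 35.957 mph

35.96 mph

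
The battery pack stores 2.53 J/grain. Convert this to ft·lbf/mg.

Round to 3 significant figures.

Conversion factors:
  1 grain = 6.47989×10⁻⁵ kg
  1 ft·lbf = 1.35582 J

0.0288 ft·lbf/mg

2.53 J/grain ÷ 6.47989×10⁻⁵ kg/grain = 39043.9 J/kg
39043.9 J/kg ÷ 1.35582 J/ft·lbf × 10⁻⁶ kg/mg = 0.0287973 ft·lbf/mg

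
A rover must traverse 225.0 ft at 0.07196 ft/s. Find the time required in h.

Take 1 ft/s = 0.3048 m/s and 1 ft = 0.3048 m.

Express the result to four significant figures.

225.0 ft × 0.3048 → 68.58 m
0.07196 ft/s × 0.3048 → 0.0219334 m/s
t = d / v = 68.58 m / 0.0219334 m/s = 3126.74 s
3126.74 s ÷ (3600 s/h) = 0.868539 h

0.8685 h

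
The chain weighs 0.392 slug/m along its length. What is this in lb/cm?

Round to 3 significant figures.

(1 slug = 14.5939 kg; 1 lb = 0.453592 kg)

0.392 slug/m × 14.5939 kg/slug = 5.72081 kg/m
5.72081 kg/m ÷ 0.453592 kg/lb × 0.01 m/cm = 0.126122 lb/cm

0.126 lb/cm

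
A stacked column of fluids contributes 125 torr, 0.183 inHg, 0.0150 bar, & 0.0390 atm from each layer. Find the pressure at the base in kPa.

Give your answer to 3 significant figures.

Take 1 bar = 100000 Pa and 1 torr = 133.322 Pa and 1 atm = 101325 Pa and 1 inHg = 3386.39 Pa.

22.7 kPa

125 torr × 133.322 = 16665.2 Pa
0.183 inHg × 3386.39 = 619.709 Pa
0.0150 bar × 100000 = 1500 Pa
0.0390 atm × 101325 = 3951.68 Pa
Total: 16665.2 + 619.709 + 1500 + 3951.68 = 22736.6 Pa
In kPa: 22736.6 / 1000 = 22.7366 kPa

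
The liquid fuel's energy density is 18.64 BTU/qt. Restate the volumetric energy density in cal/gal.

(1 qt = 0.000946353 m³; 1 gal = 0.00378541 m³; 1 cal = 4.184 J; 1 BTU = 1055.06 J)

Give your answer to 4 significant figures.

1.880×10⁴ cal/gal

18.64 BTU/qt × 1055.06 J/BTU ÷ 0.000946353 m³/qt = 2.07812×10⁷ J/m³
2.07812×10⁷ J/m³ ÷ 4.184 J/cal × 0.00378541 m³/gal = 18801.5 cal/gal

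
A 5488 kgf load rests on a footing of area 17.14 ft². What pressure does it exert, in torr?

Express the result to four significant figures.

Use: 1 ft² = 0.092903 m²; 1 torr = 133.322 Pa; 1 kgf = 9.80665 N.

5488 kgf × 9.80665 = 53818.9 N
17.14 ft² × 0.092903 = 1.59236 m²
P = F / A = 53818.9 N / 1.59236 m² = 33798.2 Pa
33798.2 Pa ÷ (133.322 Pa/torr) = 253.508 torr

253.5 torr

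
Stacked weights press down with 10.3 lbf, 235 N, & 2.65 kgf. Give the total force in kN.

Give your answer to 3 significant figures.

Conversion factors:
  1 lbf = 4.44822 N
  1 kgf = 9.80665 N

0.307 kN

10.3 lbf × 4.44822 → 45.8167 N
235 N (already N)
2.65 kgf × 9.80665 → 25.9876 N
Total: 45.8167 + 235 + 25.9876 = 306.804 N
In kN: 306.804 / 1000 = 0.306804 kN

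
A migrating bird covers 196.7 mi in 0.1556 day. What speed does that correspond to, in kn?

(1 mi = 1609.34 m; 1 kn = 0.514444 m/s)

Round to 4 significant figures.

196.7 mi × 1609.34 → 316557 m
0.1556 day × 86400 → 13443.8 s
v = d / t = 316557 m / 13443.8 s = 23.5467 m/s
23.5467 m/s ÷ (0.514444 m/s/kn) = 45.7712 kn

45.77 kn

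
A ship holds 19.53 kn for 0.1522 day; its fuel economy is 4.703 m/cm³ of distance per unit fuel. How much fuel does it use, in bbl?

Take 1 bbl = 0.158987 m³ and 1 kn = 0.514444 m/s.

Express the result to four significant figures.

0.1767 bbl

19.53 kn → 10.0471 m/s
0.1522 day → 13150.1 s
d = v × t = 10.0471 × 13150.1 = 132120 m
4.703 m/cm³ → 4.703×10⁶ m/m³
V = d / (distance per unit fuel) = 132120 / 4.703×10⁶ = 0.0280927 m³
In bbl: 0.0280927 / 0.158987 = 0.176698 bbl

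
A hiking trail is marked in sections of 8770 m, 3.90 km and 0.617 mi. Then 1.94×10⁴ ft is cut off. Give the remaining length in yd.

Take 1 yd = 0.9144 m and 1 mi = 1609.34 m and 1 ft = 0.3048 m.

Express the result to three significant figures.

8480 yd

8770 m (already m)
3.90 km × 1000 = 3900 m
0.617 mi × 1609.34 = 992.963 m
1.94×10⁴ ft × 0.3048 = 5913.12 m
Net: 8770 + 3900 + 992.963 − 5913.12 = 7749.84 m
In yd: 7749.84 / 0.9144 = 8475.33 yd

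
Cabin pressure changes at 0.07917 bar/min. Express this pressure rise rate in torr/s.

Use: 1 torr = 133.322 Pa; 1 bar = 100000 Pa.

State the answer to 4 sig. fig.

0.07917 bar/min × 100000 Pa/bar ÷ 60 s/min = 131.95 Pa/s
131.95 Pa/s ÷ 133.322 Pa/torr = 0.989709 torr/s

0.9897 torr/s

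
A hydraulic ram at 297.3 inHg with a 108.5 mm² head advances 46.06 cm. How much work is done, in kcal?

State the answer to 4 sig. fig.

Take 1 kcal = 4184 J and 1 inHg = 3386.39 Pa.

297.3 inHg → 1.00677×10⁶ Pa
108.5 mm² → 1.085×10⁻⁴ m²
F = P × A = 1.00677×10⁶ × 1.085×10⁻⁴ = 109.235 N
46.06 cm → 0.4606 m
W = F × d = 109.235 × 0.4606 = 50.3136 J
In kcal: 50.3136 / 4184 = 0.0120252 kcal

0.01203 kcal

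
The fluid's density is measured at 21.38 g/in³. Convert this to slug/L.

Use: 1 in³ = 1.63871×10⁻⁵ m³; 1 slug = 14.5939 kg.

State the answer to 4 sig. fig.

0.08940 slug/L

21.38 g/in³ × 0.001 kg/g ÷ 1.63871×10⁻⁵ m³/in³ = 1304.68 kg/m³
1304.68 kg/m³ ÷ 14.5939 kg/slug × 0.001 m³/L = 0.089399 slug/L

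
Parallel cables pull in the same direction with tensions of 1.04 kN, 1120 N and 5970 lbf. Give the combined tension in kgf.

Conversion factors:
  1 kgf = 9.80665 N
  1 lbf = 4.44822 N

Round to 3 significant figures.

2930 kgf

1.04 kN × 1000 = 1040 N
1120 N (already N)
5970 lbf × 4.44822 = 26555.9 N
Sum: 1040 + 1120 + 26555.9 = 28715.9 N
In kgf: 28715.9 / 9.80665 = 2928.21 kgf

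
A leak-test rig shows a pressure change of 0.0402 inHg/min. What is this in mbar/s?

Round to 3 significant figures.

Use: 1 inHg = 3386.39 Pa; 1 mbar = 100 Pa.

0.0402 inHg/min × 3386.39 Pa/inHg ÷ 60 s/min = 2.26888 Pa/s
2.26888 Pa/s ÷ 100 Pa/mbar = 0.0226888 mbar/s

0.0227 mbar/s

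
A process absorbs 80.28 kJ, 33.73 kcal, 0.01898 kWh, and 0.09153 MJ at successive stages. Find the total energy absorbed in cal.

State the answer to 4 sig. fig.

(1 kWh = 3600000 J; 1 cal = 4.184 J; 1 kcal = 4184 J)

80.28 kJ × 1000 = 80280 J
33.73 kcal × 4184 = 141126 J
0.01898 kWh × 3600000 = 68328 J
0.09153 MJ × 1000000 = 91530 J
Total: 80280 + 141126 + 68328 + 91530 = 381264 J
In cal: 381264 / 4.184 = 91124.3 cal

9.112×10⁴ cal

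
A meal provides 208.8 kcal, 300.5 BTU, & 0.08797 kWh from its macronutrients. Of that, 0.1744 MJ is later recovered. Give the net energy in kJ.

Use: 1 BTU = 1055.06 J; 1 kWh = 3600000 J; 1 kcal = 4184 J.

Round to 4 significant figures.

208.8 kcal × 4184 = 873619 J
300.5 BTU × 1055.06 = 317046 J
0.08797 kWh × 3600000 = 316692 J
0.1744 MJ × 1000000 = 174400 J
Sum: 873619 + 317046 + 316692 − 174400 = 1.33296×10⁶ J
In kJ: 1.33296×10⁶ / 1000 = 1332.96 kJ

1333 kJ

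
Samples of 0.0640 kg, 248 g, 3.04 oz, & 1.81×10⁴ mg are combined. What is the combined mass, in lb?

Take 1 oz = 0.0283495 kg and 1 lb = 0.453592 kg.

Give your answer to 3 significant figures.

0.918 lb

0.0640 kg (already kg)
248 g × 0.001 → 0.248 kg
3.04 oz × 0.0283495 → 0.0861825 kg
1.81×10⁴ mg × 10⁻⁶ → 0.0181 kg
Total: 0.064 + 0.248 + 0.0861825 + 0.0181 = 0.416282 kg
In lb: 0.416282 / 0.453592 = 0.917745 lb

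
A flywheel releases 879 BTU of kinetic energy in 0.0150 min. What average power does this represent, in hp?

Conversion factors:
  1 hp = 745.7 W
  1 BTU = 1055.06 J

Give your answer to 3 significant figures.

879 BTU × 1055.06 → 927398 J
0.0150 min × 60 → 0.9 s
P = E / t = 927398 J / 0.9 s = 1.03044×10⁶ W
1.03044×10⁶ W ÷ (745.7 W/hp) = 1381.84 hp

1380 hp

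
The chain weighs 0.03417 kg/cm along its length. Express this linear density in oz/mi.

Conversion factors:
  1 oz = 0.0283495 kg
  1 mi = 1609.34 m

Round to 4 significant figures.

0.03417 kg/cm ÷ 0.01 m/cm = 3.417 kg/m
3.417 kg/m ÷ 0.0283495 kg/oz × 1609.34 m/mi = 193976 oz/mi

1.940×10⁵ oz/mi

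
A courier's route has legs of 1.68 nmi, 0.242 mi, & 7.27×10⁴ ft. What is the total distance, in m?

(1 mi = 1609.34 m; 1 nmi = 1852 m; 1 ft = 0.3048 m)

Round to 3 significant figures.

2.57×10⁴ m

1.68 nmi × 1852 = 3111.36 m
0.242 mi × 1609.34 = 389.46 m
7.27×10⁴ ft × 0.3048 = 22159 m
Total: 3111.36 + 389.46 + 22159 = 25659.8 m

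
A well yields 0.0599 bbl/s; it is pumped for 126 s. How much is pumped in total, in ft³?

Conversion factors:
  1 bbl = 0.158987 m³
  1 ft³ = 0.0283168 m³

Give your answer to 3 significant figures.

0.0599 bbl/s → 0.00952332 m³/s
V = Q × t = 0.00952332 × 126 = 1.19994 m³
In ft³: 1.19994 / 0.0283168 = 42.3756 ft³

42.4 ft³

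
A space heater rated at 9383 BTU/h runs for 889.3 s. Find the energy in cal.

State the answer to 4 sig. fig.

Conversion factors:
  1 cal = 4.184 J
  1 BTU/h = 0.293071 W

5.845×10⁵ cal

9383 BTU/h × 0.293071 = 2749.89 W
E = P × t = 2749.89 W × 889.3 s = 2.44548×10⁶ J
2.44548×10⁶ J ÷ (4.184 J/cal) = 584484 cal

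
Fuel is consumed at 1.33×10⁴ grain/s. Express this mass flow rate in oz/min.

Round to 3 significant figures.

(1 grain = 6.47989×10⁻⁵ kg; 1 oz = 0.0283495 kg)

1820 oz/min

1.33×10⁴ grain/s × 6.47989×10⁻⁵ kg/grain = 0.861825 kg/s
0.861825 kg/s ÷ 0.0283495 kg/oz × 60 s/min = 1824 oz/min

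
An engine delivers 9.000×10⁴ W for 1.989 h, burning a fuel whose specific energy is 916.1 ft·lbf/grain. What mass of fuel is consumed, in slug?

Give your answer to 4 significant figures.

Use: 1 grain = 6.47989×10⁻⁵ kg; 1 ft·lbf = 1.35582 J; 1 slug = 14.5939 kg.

2.304 slug

1.989 h → 7160.4 s
E = P × t = 90000 × 7160.4 = 6.44436×10⁸ J
916.1 ft·lbf/grain → 1.9168×10⁷ J/kg
m = E / e_s = 6.44436×10⁸ / 1.9168×10⁷ = 33.6204 kg
In slug: 33.6204 / 14.5939 = 2.30373 slug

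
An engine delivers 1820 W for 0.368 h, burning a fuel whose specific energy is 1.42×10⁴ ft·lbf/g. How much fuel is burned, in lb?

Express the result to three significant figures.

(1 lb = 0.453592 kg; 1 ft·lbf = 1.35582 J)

0.276 lb

0.368 h → 1324.8 s
E = P × t = 1820 × 1324.8 = 2.41114×10⁶ J
1.42×10⁴ ft·lbf/g → 1.92526×10⁷ J/kg
m = E / e_s = 2.41114×10⁶ / 1.92526×10⁷ = 0.125237 kg
In lb: 0.125237 / 0.453592 = 0.276101 lb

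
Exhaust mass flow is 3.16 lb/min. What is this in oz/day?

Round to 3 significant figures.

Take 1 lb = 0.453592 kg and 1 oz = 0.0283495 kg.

3.16 lb/min × 0.453592 kg/lb ÷ 60 s/min = 0.0238892 kg/s
0.0238892 kg/s ÷ 0.0283495 kg/oz × 86400 s/day = 72806.5 oz/day

7.28×10⁴ oz/day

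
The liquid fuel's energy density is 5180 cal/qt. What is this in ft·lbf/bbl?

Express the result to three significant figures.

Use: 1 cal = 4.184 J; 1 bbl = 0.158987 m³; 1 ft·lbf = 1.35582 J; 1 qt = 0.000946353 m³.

5180 cal/qt × 4.184 J/cal ÷ 0.000946353 m³/qt = 2.29017×10⁷ J/m³
2.29017×10⁷ J/m³ ÷ 1.35582 J/ft·lbf × 0.158987 m³/bbl = 2.68551×10⁶ ft·lbf/bbl

2.69×10⁶ ft·lbf/bbl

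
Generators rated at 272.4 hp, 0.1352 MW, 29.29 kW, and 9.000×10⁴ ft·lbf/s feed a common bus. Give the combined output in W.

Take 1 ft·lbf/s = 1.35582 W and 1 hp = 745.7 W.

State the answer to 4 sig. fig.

272.4 hp × 745.7 = 203129 W
0.1352 MW × 1000000 = 135200 W
29.29 kW × 1000 = 29290 W
9.000×10⁴ ft·lbf/s × 1.35582 = 122024 W
Total: 203129 + 135200 + 29290 + 122024 = 489643 W

4.896×10⁵ W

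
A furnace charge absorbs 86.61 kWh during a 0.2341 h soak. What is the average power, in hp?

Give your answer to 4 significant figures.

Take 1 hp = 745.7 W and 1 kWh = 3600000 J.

496.1 hp

86.61 kWh × 3600000 → 3.11796×10⁸ J
0.2341 h × 3600 → 842.76 s
P = E / t = 3.11796×10⁸ J / 842.76 s = 369970 W
369970 W ÷ (745.7 W/hp) = 496.138 hp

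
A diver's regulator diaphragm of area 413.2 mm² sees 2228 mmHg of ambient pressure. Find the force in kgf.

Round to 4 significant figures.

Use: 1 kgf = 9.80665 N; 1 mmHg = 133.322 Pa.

12.52 kgf

2228 mmHg × 133.322 = 297041 Pa
413.2 mm² × 10⁻⁶ = 4.132×10⁻⁴ m²
F = P × A = 297041 Pa × 4.132×10⁻⁴ m² = 122.737 N
122.737 N ÷ (9.80665 N/kgf) = 12.5157 kgf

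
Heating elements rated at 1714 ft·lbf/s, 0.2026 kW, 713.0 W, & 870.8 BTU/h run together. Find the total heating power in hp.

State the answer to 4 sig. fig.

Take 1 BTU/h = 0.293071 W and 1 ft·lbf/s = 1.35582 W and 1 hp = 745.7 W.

4.686 hp

1714 ft·lbf/s × 1.35582 = 2323.88 W
0.2026 kW × 1000 = 202.6 W
713.0 W (already W)
870.8 BTU/h × 0.293071 = 255.206 W
Sum: 2323.88 + 202.6 + 713 + 255.206 = 3494.69 W
In hp: 3494.69 / 745.7 = 4.68646 hp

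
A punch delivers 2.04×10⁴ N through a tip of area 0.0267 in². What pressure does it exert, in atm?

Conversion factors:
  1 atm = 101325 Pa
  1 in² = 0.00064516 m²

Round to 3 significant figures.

0.0267 in² × 0.00064516 → 1.72258×10⁻⁵ m²
P = F / A = 20400 N / 1.72258×10⁻⁵ m² = 1.18427×10⁹ Pa
1.18427×10⁹ Pa ÷ (101325 Pa/atm) = 11687.8 atm

1.17×10⁴ atm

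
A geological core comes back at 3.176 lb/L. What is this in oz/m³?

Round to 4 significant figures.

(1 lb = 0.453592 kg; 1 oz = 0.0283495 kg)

3.176 lb/L × 0.453592 kg/lb ÷ 0.001 m³/L = 1440.61 kg/m³
1440.61 kg/m³ ÷ 0.0283495 kg/oz = 50816.1 oz/m³

5.082×10⁴ oz/m³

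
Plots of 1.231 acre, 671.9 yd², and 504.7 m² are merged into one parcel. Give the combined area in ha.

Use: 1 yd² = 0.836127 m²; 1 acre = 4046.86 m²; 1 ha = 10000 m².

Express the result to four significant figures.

1.231 acre × 4046.86 = 4981.68 m²
671.9 yd² × 0.836127 = 561.794 m²
504.7 m² (already m²)
Sum: 4981.68 + 561.794 + 504.7 = 6048.17 m²
In ha: 6048.17 / 10000 = 0.604817 ha

0.6048 ha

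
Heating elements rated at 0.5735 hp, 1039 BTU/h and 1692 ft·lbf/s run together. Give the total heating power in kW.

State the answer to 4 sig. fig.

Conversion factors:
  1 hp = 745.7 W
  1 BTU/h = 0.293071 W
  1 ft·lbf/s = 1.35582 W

0.5735 hp × 745.7 = 427.659 W
1039 BTU/h × 0.293071 = 304.501 W
1692 ft·lbf/s × 1.35582 = 2294.05 W
Total: 427.659 + 304.501 + 2294.05 = 3026.21 W
In kW: 3026.21 / 1000 = 3.02621 kW

3.026 kW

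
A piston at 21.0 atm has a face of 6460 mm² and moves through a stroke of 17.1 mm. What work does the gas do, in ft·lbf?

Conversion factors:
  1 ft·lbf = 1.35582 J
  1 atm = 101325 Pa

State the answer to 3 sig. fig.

21.0 atm → 2.12782×10⁶ Pa
6460 mm² → 0.00646 m²
F = P × A = 2.12782×10⁶ × 0.00646 = 13745.7 N
17.1 mm → 0.0171 m
W = F × d = 13745.7 × 0.0171 = 235.051 J
In ft·lbf: 235.051 / 1.35582 = 173.364 ft·lbf

173 ft·lbf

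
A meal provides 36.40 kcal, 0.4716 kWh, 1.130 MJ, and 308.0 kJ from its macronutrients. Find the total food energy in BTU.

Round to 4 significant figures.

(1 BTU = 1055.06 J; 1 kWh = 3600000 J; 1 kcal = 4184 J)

3116 BTU

36.40 kcal × 4184 = 152298 J
0.4716 kWh × 3600000 = 1.69776×10⁶ J
1.130 MJ × 1000000 = 1.13×10⁶ J
308.0 kJ × 1000 = 308000 J
Sum: 152298 + 1.69776×10⁶ + 1.13×10⁶ + 308000 = 3.28806×10⁶ J
In BTU: 3.28806×10⁶ / 1055.06 = 3116.47 BTU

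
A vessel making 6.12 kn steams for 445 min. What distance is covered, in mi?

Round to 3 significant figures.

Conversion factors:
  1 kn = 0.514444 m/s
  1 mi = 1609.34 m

6.12 kn × 0.514444 → 3.1484 m/s
445 min × 60 → 26700 s
d = v × t = 3.1484 m/s × 26700 s = 84062.3 m
84062.3 m ÷ (1609.34 m/mi) = 52.234 mi

52.2 mi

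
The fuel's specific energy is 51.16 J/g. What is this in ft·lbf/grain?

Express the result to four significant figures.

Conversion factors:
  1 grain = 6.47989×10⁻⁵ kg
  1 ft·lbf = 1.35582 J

51.16 J/g ÷ 0.001 kg/g = 51160 J/kg
51160 J/kg ÷ 1.35582 J/ft·lbf × 6.47989×10⁻⁵ kg/grain = 2.4451 ft·lbf/grain

2.445 ft·lbf/grain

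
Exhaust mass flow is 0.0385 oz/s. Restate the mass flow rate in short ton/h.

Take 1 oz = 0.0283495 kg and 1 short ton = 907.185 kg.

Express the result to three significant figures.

0.00433 short ton/h

0.0385 oz/s × 0.0283495 kg/oz = 0.00109146 kg/s
0.00109146 kg/s ÷ 907.185 kg/short ton × 3600 s/h = 0.00433126 short ton/h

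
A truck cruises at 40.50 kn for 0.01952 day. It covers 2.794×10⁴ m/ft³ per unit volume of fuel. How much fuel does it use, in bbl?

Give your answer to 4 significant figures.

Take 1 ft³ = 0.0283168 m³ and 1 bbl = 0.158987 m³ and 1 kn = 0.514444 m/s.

40.50 kn → 20.835 m/s
0.01952 day → 1686.53 s
d = v × t = 20.835 × 1686.53 = 35138.9 m
2.794×10⁴ m/ft³ → 986693 m/m³
V = d / (distance per unit fuel) = 35138.9 / 986693 = 0.0356128 m³
In bbl: 0.0356128 / 0.158987 = 0.223998 bbl

0.2240 bbl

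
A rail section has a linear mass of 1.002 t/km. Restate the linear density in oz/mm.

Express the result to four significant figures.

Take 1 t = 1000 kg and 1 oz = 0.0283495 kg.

1.002 t/km × 1000 kg/t ÷ 1000 m/km = 1.002 kg/m
1.002 kg/m ÷ 0.0283495 kg/oz × 0.001 m/mm = 0.0353445 oz/mm

0.03534 oz/mm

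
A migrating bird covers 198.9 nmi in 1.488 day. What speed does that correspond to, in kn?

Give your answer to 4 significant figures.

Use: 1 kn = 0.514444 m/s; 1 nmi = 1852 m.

198.9 nmi × 1852 → 368363 m
1.488 day × 86400 → 128563 s
v = d / t = 368363 m / 128563 s = 2.86523 m/s
2.86523 m/s ÷ (0.514444 m/s/kn) = 5.56957 kn

5.570 kn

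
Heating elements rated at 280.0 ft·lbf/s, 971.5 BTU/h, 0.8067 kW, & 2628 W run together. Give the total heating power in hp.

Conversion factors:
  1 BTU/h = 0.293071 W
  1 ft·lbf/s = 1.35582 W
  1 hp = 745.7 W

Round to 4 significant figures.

5.497 hp

280.0 ft·lbf/s × 1.35582 → 379.63 W
971.5 BTU/h × 0.293071 → 284.718 W
0.8067 kW × 1000 → 806.7 W
2628 W (already W)
Total: 379.63 + 284.718 + 806.7 + 2628 = 4099.05 W
In hp: 4099.05 / 745.7 = 5.49692 hp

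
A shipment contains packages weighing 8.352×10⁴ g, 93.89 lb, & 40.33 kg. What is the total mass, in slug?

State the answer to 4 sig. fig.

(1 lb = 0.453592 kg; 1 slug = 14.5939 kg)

8.352×10⁴ g × 0.001 = 83.52 kg
93.89 lb × 0.453592 = 42.5878 kg
40.33 kg (already kg)
Total: 83.52 + 42.5878 + 40.33 = 166.438 kg
In slug: 166.438 / 14.5939 = 11.4046 slug

11.40 slug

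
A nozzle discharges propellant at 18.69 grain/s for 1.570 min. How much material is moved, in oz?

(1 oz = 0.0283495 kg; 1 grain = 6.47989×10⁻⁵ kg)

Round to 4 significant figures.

18.69 grain/s → 0.00121109 kg/s
1.570 min → 94.2 s
m = ṁ × t = 0.00121109 × 94.2 = 0.114085 kg
In oz: 0.114085 / 0.0283495 = 4.02423 oz

4.024 oz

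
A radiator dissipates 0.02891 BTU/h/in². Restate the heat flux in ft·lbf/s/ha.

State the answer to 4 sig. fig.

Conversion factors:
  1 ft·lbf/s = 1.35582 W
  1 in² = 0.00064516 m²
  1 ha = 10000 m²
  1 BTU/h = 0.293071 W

9.686×10⁴ ft·lbf/s/ha

0.02891 BTU/h/in² × 0.293071 W/BTU/h ÷ 0.00064516 m²/in² = 13.1327 W/m²
13.1327 W/m² ÷ 1.35582 W/ft·lbf/s × 10000 m²/ha = 96861.7 ft·lbf/s/ha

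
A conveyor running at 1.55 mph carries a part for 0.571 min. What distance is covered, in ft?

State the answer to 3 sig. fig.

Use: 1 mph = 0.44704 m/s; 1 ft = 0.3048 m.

77.9 ft

1.55 mph × 0.44704 = 0.692912 m/s
0.571 min × 60 = 34.26 s
d = v × t = 0.692912 m/s × 34.26 s = 23.7392 m
23.7392 m ÷ (0.3048 m/ft) = 77.8845 ft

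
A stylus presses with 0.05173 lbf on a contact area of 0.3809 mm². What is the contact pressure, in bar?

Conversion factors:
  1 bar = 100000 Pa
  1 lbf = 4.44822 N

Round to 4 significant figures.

0.05173 lbf × 4.44822 = 0.230106 N
0.3809 mm² × 10⁻⁶ = 3.809×10⁻⁷ m²
P = F / A = 0.230106 N / 3.809×10⁻⁷ m² = 604111 Pa
604111 Pa ÷ (100000 Pa/bar) = 6.04111 bar

6.041 bar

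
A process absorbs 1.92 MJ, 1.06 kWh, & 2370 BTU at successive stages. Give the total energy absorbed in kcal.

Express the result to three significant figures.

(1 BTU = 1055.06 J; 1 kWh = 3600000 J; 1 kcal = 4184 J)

1970 kcal

1.92 MJ × 1000000 → 1.92×10⁶ J
1.06 kWh × 3600000 → 3.816×10⁶ J
2370 BTU × 1055.06 → 2.50049×10⁶ J
Sum: 1.92×10⁶ + 3.816×10⁶ + 2.50049×10⁶ = 8.23649×10⁶ J
In kcal: 8.23649×10⁶ / 4184 = 1968.57 kcal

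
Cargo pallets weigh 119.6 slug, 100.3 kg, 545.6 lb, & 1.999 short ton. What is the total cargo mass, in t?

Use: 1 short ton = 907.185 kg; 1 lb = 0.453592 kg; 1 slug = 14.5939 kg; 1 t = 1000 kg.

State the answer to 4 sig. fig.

119.6 slug × 14.5939 = 1745.43 kg
100.3 kg (already kg)
545.6 lb × 0.453592 = 247.48 kg
1.999 short ton × 907.185 = 1813.46 kg
Sum: 1745.43 + 100.3 + 247.48 + 1813.46 = 3906.67 kg
In t: 3906.67 / 1000 = 3.90667 t

3.907 t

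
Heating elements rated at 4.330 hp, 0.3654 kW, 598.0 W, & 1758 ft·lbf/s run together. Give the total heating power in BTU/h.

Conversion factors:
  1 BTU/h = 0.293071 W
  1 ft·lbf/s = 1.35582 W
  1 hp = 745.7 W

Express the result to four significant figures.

2.244×10⁴ BTU/h

4.330 hp × 745.7 → 3228.88 W
0.3654 kW × 1000 → 365.4 W
598.0 W (already W)
1758 ft·lbf/s × 1.35582 → 2383.53 W
Combined: 3228.88 + 365.4 + 598 + 2383.53 = 6575.81 W
In BTU/h: 6575.81 / 0.293071 = 22437.6 BTU/h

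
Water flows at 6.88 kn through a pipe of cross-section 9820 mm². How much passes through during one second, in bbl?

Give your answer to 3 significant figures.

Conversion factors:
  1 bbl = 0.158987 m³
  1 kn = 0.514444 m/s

0.219 bbl

6.88 kn × 0.514444 → 3.53937 m/s
9820 mm² × 10⁻⁶ → 0.00982 m²
V = v × A × t = 3.53937 m/s × 0.00982 m² × 1 s = 0.0347566 m³
0.0347566 m³ ÷ (0.158987 m³/bbl) = 0.218613 bbl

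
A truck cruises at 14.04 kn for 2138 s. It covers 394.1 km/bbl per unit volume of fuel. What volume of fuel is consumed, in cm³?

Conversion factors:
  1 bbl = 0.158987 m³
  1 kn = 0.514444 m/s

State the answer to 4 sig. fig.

14.04 kn → 7.22279 m/s
d = v × t = 7.22279 × 2138 = 15442.3 m
394.1 km/bbl → 2.47882×10⁶ m/m³
V = d / (distance per unit fuel) = 15442.3 / 2.47882×10⁶ = 0.0062297 m³
In cm³: 0.0062297 / 10⁻⁶ = 6229.7 cm³

6230 cm³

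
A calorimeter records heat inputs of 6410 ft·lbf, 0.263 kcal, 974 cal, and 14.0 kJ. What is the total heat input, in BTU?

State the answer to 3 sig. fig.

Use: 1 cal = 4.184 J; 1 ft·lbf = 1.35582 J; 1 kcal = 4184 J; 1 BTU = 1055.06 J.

26.4 BTU

6410 ft·lbf × 1.35582 = 8690.81 J
0.263 kcal × 4184 = 1100.39 J
974 cal × 4.184 = 4075.22 J
14.0 kJ × 1000 = 14000 J
Combined: 8690.81 + 1100.39 + 4075.22 + 14000 = 27866.4 J
In BTU: 27866.4 / 1055.06 = 26.4121 BTU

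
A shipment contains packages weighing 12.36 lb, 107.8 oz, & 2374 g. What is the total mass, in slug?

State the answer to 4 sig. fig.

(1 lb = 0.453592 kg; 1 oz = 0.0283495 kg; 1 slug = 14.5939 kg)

0.7562 slug

12.36 lb × 0.453592 = 5.6064 kg
107.8 oz × 0.0283495 = 3.05608 kg
2374 g × 0.001 = 2.374 kg
Sum: 5.6064 + 3.05608 + 2.374 = 11.0365 kg
In slug: 11.0365 / 14.5939 = 0.756241 slug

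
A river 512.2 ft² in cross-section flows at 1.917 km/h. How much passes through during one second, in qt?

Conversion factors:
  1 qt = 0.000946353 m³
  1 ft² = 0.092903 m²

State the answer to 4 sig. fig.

1.917 km/h × (1/3.6) = 0.5325 m/s
512.2 ft² × 0.092903 = 47.5849 m²
V = v × A × t = 0.5325 m/s × 47.5849 m² × 1 s = 25.339 m³
25.339 m³ ÷ (0.000946353 m³/qt) = 26775.4 qt

2.678×10⁴ qt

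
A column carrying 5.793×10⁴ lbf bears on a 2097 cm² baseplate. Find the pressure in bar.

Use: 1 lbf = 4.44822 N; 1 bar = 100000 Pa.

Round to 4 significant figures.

12.29 bar

5.793×10⁴ lbf × 4.44822 → 257685 N
2097 cm² × 0.0001 → 0.2097 m²
P = F / A = 257685 N / 0.2097 m² = 1.22883×10⁶ Pa
1.22883×10⁶ Pa ÷ (100000 Pa/bar) = 12.2883 bar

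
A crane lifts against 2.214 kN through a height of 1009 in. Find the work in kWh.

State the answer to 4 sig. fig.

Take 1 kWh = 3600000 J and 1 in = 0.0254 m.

0.01576 kWh

2.214 kN × 1000 = 2214 N
1009 in × 0.0254 = 25.6286 m
W = F × d = 2214 N × 25.6286 m = 56741.7 J
56741.7 J ÷ (3600000 J/kWh) = 0.0157616 kWh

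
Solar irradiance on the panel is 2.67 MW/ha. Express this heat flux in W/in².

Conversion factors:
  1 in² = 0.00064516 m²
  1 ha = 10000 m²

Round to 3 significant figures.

2.67 MW/ha × 1000000 W/MW ÷ 10000 m²/ha = 267 W/m²
267 W/m² × 0.00064516 m²/in² = 0.172258 W/in²

0.172 W/in²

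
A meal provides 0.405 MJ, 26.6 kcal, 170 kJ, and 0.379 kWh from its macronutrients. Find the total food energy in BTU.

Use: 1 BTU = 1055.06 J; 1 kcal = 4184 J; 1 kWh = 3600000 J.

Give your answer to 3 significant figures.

1940 BTU

0.405 MJ × 1000000 → 405000 J
26.6 kcal × 4184 → 111294 J
170 kJ × 1000 → 170000 J
0.379 kWh × 3600000 → 1.3644×10⁶ J
Combined: 405000 + 111294 + 170000 + 1.3644×10⁶ = 2.05069×10⁶ J
In BTU: 2.05069×10⁶ / 1055.06 = 1943.67 BTU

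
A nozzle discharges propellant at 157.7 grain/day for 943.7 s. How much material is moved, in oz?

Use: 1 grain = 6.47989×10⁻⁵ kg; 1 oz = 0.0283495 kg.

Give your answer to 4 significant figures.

157.7 grain/day → 1.18273×10⁻⁷ kg/s
m = ṁ × t = 1.18273×10⁻⁷ × 943.7 = 1.11614×10⁻⁴ kg
In oz: 1.11614×10⁻⁴ / 0.0283495 = 0.00393707 oz

0.003937 oz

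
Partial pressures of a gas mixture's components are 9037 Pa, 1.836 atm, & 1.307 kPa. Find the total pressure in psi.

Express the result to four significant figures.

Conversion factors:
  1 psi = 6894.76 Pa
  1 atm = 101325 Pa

28.48 psi

9037 Pa (already Pa)
1.836 atm × 101325 → 186033 Pa
1.307 kPa × 1000 → 1307 Pa
Total: 9037 + 186033 + 1307 = 196377 Pa
In psi: 196377 / 6894.76 = 28.4821 psi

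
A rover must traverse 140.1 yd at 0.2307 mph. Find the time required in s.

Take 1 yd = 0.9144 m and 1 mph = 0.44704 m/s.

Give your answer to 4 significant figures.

140.1 yd × 0.9144 → 128.107 m
0.2307 mph × 0.44704 → 0.103132 m/s
t = d / v = 128.107 m / 0.103132 m/s = 1242.17 s

1242 s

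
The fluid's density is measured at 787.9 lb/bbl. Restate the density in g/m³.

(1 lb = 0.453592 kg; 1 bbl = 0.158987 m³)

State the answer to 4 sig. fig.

2.248×10⁶ g/m³

787.9 lb/bbl × 0.453592 kg/lb ÷ 0.158987 m³/bbl = 2247.89 kg/m³
2247.89 kg/m³ ÷ 0.001 kg/g = 2.24789×10⁶ g/m³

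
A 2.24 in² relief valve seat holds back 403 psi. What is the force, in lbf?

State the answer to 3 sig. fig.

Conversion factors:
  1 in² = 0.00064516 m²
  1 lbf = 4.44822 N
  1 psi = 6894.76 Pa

903 lbf

403 psi × 6894.76 = 2.77859×10⁶ Pa
2.24 in² × 0.00064516 = 0.00144516 m²
F = P × A = 2.77859×10⁶ Pa × 0.00144516 m² = 4015.51 N
4015.51 N ÷ (4.44822 N/lbf) = 902.723 lbf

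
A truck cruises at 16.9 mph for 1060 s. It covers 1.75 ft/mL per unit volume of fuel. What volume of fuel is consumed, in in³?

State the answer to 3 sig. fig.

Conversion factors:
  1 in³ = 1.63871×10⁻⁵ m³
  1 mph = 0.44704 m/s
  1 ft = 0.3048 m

916 in³

16.9 mph → 7.55498 m/s
d = v × t = 7.55498 × 1060 = 8008.28 m
1.75 ft/mL → 533400 m/m³
V = d / (distance per unit fuel) = 8008.28 / 533400 = 0.0150136 m³
In in³: 0.0150136 / 1.63871×10⁻⁵ = 916.184 in³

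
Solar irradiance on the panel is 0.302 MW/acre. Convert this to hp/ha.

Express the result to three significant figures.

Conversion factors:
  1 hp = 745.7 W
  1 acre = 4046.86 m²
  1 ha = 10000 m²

1000 hp/ha

0.302 MW/acre × 1000000 W/MW ÷ 4046.86 m²/acre = 74.6258 W/m²
74.6258 W/m² ÷ 745.7 W/hp × 10000 m²/ha = 1000.75 hp/ha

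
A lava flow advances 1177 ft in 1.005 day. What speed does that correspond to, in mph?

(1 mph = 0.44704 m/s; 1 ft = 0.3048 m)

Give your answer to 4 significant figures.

1177 ft × 0.3048 = 358.75 m
1.005 day × 86400 = 86832 s
v = d / t = 358.75 m / 86832 s = 0.00413154 m/s
0.00413154 m/s ÷ (0.44704 m/s/mph) = 0.00924199 mph

0.009242 mph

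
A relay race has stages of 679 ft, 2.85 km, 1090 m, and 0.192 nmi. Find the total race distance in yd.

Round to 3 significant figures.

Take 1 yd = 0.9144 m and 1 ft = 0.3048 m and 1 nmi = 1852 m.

4920 yd

679 ft × 0.3048 → 206.959 m
2.85 km × 1000 → 2850 m
1090 m (already m)
0.192 nmi × 1852 → 355.584 m
Total: 206.959 + 2850 + 1090 + 355.584 = 4502.54 m
In yd: 4502.54 / 0.9144 = 4924.04 yd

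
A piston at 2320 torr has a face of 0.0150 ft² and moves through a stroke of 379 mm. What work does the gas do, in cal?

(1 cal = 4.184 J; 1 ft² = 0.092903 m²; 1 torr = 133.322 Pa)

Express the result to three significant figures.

39.0 cal

2320 torr → 309307 Pa
0.0150 ft² → 0.00139354 m²
F = P × A = 309307 × 0.00139354 = 431.032 N
379 mm → 0.379 m
W = F × d = 431.032 × 0.379 = 163.361 J
In cal: 163.361 / 4.184 = 39.0442 cal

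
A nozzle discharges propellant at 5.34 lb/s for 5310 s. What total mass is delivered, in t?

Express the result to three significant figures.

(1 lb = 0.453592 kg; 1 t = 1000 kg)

12.9 t

5.34 lb/s → 2.42218 kg/s
m = ṁ × t = 2.42218 × 5310 = 12861.8 kg
In t: 12861.8 / 1000 = 12.8618 t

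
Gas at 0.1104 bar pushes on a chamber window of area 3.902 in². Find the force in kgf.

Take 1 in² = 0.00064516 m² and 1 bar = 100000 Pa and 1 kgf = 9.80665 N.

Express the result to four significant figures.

0.1104 bar × 100000 → 11040 Pa
3.902 in² × 0.00064516 → 0.00251741 m²
F = P × A = 11040 Pa × 0.00251741 m² = 27.7922 N
27.7922 N ÷ (9.80665 N/kgf) = 2.83402 kgf

2.834 kgf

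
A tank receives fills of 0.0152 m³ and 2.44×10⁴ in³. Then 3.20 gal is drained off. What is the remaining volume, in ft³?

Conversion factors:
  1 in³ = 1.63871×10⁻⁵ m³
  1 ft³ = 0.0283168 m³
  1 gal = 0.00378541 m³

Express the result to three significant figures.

0.0152 m³ (already m³)
2.44×10⁴ in³ × 1.63871×10⁻⁵ = 0.399845 m³
3.20 gal × 0.00378541 = 0.0121133 m³
Sum: 0.0152 + 0.399845 − 0.0121133 = 0.402932 m³
In ft³: 0.402932 / 0.0283168 = 14.2294 ft³

14.2 ft³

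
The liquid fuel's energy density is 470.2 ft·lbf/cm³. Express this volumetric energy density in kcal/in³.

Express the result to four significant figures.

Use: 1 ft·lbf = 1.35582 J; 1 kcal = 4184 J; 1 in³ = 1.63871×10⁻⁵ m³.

470.2 ft·lbf/cm³ × 1.35582 J/ft·lbf ÷ 10⁻⁶ m³/cm³ = 6.37507×10⁸ J/m³
6.37507×10⁸ J/m³ ÷ 4184 J/kcal × 1.63871×10⁻⁵ m³/in³ = 2.49687 kcal/in³

2.497 kcal/in³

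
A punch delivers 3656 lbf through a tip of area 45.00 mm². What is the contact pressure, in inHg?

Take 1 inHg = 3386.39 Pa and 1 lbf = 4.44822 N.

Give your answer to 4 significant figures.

1.067×10⁵ inHg

3656 lbf × 4.44822 = 16262.7 N
45.00 mm² × 10⁻⁶ = 4.5×10⁻⁵ m²
P = F / A = 16262.7 N / 4.5×10⁻⁵ m² = 3.61393×10⁸ Pa
3.61393×10⁸ Pa ÷ (3386.39 Pa/inHg) = 106719 inHg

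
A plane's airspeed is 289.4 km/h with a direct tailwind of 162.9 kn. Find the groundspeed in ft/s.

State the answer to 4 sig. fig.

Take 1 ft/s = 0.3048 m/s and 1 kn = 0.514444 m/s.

538.7 ft/s

289.4 km/h × (1/3.6) = 80.3889 m/s
162.9 kn × 0.514444 = 83.8029 m/s
Sum: 80.3889 + 83.8029 = 164.192 m/s
In ft/s: 164.192 / 0.3048 = 538.688 ft/s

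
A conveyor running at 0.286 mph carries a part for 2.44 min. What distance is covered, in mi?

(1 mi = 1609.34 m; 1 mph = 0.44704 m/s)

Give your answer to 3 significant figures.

0.0116 mi

0.286 mph × 0.44704 = 0.127853 m/s
2.44 min × 60 = 146.4 s
d = v × t = 0.127853 m/s × 146.4 s = 18.7177 m
18.7177 m ÷ (1609.34 m/mi) = 0.0116307 mi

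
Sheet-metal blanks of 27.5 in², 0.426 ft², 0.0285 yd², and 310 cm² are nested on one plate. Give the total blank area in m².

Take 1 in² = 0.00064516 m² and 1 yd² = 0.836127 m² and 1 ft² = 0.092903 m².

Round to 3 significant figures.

0.112 m²

27.5 in² × 0.00064516 = 0.0177419 m²
0.426 ft² × 0.092903 = 0.0395767 m²
0.0285 yd² × 0.836127 = 0.0238296 m²
310 cm² × 0.0001 = 0.031 m²
Combined: 0.0177419 + 0.0395767 + 0.0238296 + 0.031 = 0.112148 m²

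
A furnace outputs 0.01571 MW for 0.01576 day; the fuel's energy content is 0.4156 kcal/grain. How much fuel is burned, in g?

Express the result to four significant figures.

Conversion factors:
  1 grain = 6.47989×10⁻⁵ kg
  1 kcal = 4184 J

797.2 g

0.01571 MW → 15710 W
0.01576 day → 1361.66 s
E = P × t = 15710 × 1361.66 = 2.13917×10⁷ J
0.4156 kcal/grain → 2.68349×10⁷ J/kg
m = E / e_s = 2.13917×10⁷ / 2.68349×10⁷ = 0.79716 kg
In g: 0.79716 / 0.001 = 797.16 g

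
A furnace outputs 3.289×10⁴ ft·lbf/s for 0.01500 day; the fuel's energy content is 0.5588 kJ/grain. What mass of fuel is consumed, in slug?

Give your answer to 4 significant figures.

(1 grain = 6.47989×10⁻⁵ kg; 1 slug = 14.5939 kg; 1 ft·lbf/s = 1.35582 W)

0.4592 slug

3.289×10⁴ ft·lbf/s → 44592.9 W
0.01500 day → 1296 s
E = P × t = 44592.9 × 1296 = 5.77924×10⁷ J
0.5588 kJ/grain → 8.6236×10⁶ J/kg
m = E / e_s = 5.77924×10⁷ / 8.6236×10⁶ = 6.70166 kg
In slug: 6.70166 / 14.5939 = 0.45921 slug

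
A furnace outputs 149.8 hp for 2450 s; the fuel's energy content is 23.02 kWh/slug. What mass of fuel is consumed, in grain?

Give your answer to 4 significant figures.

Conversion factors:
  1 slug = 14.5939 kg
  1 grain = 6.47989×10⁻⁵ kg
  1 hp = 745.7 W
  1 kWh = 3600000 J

149.8 hp → 111706 W
E = P × t = 111706 × 2450 = 2.7368×10⁸ J
23.02 kWh/slug → 5.67854×10⁶ J/kg
m = E / e_s = 2.7368×10⁸ / 5.67854×10⁶ = 48.1955 kg
In grain: 48.1955 / 6.47989×10⁻⁵ = 743770 grain

7.438×10⁵ grain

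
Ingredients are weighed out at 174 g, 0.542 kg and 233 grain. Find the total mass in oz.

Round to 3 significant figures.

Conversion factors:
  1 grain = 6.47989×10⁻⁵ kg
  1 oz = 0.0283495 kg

25.8 oz

174 g × 0.001 = 0.174 kg
0.542 kg (already kg)
233 grain × 6.47989×10⁻⁵ = 0.0150981 kg
Total: 0.174 + 0.542 + 0.0150981 = 0.731098 kg
In oz: 0.731098 / 0.0283495 = 25.7887 oz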